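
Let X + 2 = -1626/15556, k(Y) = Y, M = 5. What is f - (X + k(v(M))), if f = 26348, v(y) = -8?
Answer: 205013337/7778 ≈ 26358.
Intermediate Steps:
X = -16369/7778 (X = -2 - 1626/15556 = -2 - 1626*1/15556 = -2 - 813/7778 = -16369/7778 ≈ -2.1045)
f - (X + k(v(M))) = 26348 - (-16369/7778 - 8) = 26348 - 1*(-78593/7778) = 26348 + 78593/7778 = 205013337/7778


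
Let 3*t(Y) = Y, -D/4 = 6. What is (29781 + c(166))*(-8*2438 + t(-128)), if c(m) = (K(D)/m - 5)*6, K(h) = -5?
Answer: -48266935840/83 ≈ -5.8153e+8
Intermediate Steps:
D = -24 (D = -4*6 = -24)
t(Y) = Y/3
c(m) = -30 - 30/m (c(m) = (-5/m - 5)*6 = (-5 - 5/m)*6 = -30 - 30/m)
(29781 + c(166))*(-8*2438 + t(-128)) = (29781 + (-30 - 30/166))*(-8*2438 + (⅓)*(-128)) = (29781 + (-30 - 30*1/166))*(-19504 - 128/3) = (29781 + (-30 - 15/83))*(-58640/3) = (29781 - 2505/83)*(-58640/3) = (2469318/83)*(-58640/3) = -48266935840/83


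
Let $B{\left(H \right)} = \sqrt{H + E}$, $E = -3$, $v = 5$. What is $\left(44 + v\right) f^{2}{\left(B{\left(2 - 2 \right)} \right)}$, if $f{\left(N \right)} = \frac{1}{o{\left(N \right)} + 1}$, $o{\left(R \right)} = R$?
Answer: $\frac{49}{\left(1 + i \sqrt{3}\right)^{2}} \approx -6.125 - 10.609 i$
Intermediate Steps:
$B{\left(H \right)} = \sqrt{-3 + H}$ ($B{\left(H \right)} = \sqrt{H - 3} = \sqrt{-3 + H}$)
$f{\left(N \right)} = \frac{1}{1 + N}$ ($f{\left(N \right)} = \frac{1}{N + 1} = \frac{1}{1 + N}$)
$\left(44 + v\right) f^{2}{\left(B{\left(2 - 2 \right)} \right)} = \left(44 + 5\right) \left(\frac{1}{1 + \sqrt{-3 + \left(2 - 2\right)}}\right)^{2} = 49 \left(\frac{1}{1 + \sqrt{-3 + \left(2 - 2\right)}}\right)^{2} = 49 \left(\frac{1}{1 + \sqrt{-3 + 0}}\right)^{2} = 49 \left(\frac{1}{1 + \sqrt{-3}}\right)^{2} = 49 \left(\frac{1}{1 + i \sqrt{3}}\right)^{2} = \frac{49}{\left(1 + i \sqrt{3}\right)^{2}}$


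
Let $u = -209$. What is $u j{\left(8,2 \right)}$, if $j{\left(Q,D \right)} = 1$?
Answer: $-209$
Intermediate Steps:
$u j{\left(8,2 \right)} = \left(-209\right) 1 = -209$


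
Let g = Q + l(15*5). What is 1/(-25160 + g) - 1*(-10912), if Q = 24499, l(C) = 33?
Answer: 6852735/628 ≈ 10912.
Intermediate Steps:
g = 24532 (g = 24499 + 33 = 24532)
1/(-25160 + g) - 1*(-10912) = 1/(-25160 + 24532) - 1*(-10912) = 1/(-628) + 10912 = -1/628 + 10912 = 6852735/628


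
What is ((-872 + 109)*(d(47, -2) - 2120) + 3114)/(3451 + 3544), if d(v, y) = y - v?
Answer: 1658061/6995 ≈ 237.04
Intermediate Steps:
((-872 + 109)*(d(47, -2) - 2120) + 3114)/(3451 + 3544) = ((-872 + 109)*((-2 - 1*47) - 2120) + 3114)/(3451 + 3544) = (-763*((-2 - 47) - 2120) + 3114)/6995 = (-763*(-49 - 2120) + 3114)*(1/6995) = (-763*(-2169) + 3114)*(1/6995) = (1654947 + 3114)*(1/6995) = 1658061*(1/6995) = 1658061/6995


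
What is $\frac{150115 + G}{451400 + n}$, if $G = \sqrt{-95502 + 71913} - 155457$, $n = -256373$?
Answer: $- \frac{5342}{195027} + \frac{i \sqrt{2621}}{65009} \approx -0.027391 + 0.00078752 i$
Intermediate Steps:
$G = -155457 + 3 i \sqrt{2621}$ ($G = \sqrt{-23589} - 155457 = 3 i \sqrt{2621} - 155457 = -155457 + 3 i \sqrt{2621} \approx -1.5546 \cdot 10^{5} + 153.59 i$)
$\frac{150115 + G}{451400 + n} = \frac{150115 - \left(155457 - 3 i \sqrt{2621}\right)}{451400 - 256373} = \frac{-5342 + 3 i \sqrt{2621}}{195027} = \left(-5342 + 3 i \sqrt{2621}\right) \frac{1}{195027} = - \frac{5342}{195027} + \frac{i \sqrt{2621}}{65009}$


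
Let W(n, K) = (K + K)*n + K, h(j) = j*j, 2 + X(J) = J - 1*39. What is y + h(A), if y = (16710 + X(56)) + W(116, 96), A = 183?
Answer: 72582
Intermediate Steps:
X(J) = -41 + J (X(J) = -2 + (J - 1*39) = -2 + (J - 39) = -2 + (-39 + J) = -41 + J)
h(j) = j²
W(n, K) = K + 2*K*n (W(n, K) = (2*K)*n + K = 2*K*n + K = K + 2*K*n)
y = 39093 (y = (16710 + (-41 + 56)) + 96*(1 + 2*116) = (16710 + 15) + 96*(1 + 232) = 16725 + 96*233 = 16725 + 22368 = 39093)
y + h(A) = 39093 + 183² = 39093 + 33489 = 72582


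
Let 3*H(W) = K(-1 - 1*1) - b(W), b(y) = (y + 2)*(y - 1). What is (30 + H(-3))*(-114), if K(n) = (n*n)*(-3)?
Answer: -2812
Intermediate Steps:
K(n) = -3*n² (K(n) = n²*(-3) = -3*n²)
b(y) = (-1 + y)*(2 + y) (b(y) = (2 + y)*(-1 + y) = (-1 + y)*(2 + y))
H(W) = -10/3 - W/3 - W²/3 (H(W) = (-3*(-1 - 1*1)² - (-2 + W + W²))/3 = (-3*(-1 - 1)² + (2 - W - W²))/3 = (-3*(-2)² + (2 - W - W²))/3 = (-3*4 + (2 - W - W²))/3 = (-12 + (2 - W - W²))/3 = (-10 - W - W²)/3 = -10/3 - W/3 - W²/3)
(30 + H(-3))*(-114) = (30 + (-10/3 - ⅓*(-3) - ⅓*(-3)²))*(-114) = (30 + (-10/3 + 1 - ⅓*9))*(-114) = (30 + (-10/3 + 1 - 3))*(-114) = (30 - 16/3)*(-114) = (74/3)*(-114) = -2812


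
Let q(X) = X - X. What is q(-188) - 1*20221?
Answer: -20221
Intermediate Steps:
q(X) = 0
q(-188) - 1*20221 = 0 - 1*20221 = 0 - 20221 = -20221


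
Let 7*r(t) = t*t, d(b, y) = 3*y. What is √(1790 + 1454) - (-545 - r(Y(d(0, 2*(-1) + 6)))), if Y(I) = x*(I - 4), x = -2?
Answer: 4071/7 + 2*√811 ≈ 638.53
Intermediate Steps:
Y(I) = 8 - 2*I (Y(I) = -2*(I - 4) = -2*(-4 + I) = 8 - 2*I)
r(t) = t²/7 (r(t) = (t*t)/7 = t²/7)
√(1790 + 1454) - (-545 - r(Y(d(0, 2*(-1) + 6)))) = √(1790 + 1454) - (-545 - (8 - 6*(2*(-1) + 6))²/7) = √3244 - (-545 - (8 - 6*(-2 + 6))²/7) = 2*√811 - (-545 - (8 - 6*4)²/7) = 2*√811 - (-545 - (8 - 2*12)²/7) = 2*√811 - (-545 - (8 - 24)²/7) = 2*√811 - (-545 - (-16)²/7) = 2*√811 - (-545 - 256/7) = 2*√811 - 1*(-4071/7) = 2*√811 + 4071/7 = 4071/7 + 2*√811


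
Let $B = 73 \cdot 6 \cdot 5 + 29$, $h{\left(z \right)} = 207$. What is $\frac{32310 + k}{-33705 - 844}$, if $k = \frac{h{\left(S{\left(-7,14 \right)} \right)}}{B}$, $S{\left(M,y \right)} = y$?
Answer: $- \frac{71696097}{76664231} \approx -0.9352$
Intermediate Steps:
$B = 2219$ ($B = 73 \cdot 30 + 29 = 2190 + 29 = 2219$)
$k = \frac{207}{2219} \approx 0.093285$
$\frac{32310 + k}{-33705 - 844} = \frac{32310 + \frac{207}{2219}}{-33705 - 844} = \frac{71696097}{2219 \left(-34549\right)} = \frac{71696097}{2219} \left(- \frac{1}{34549}\right) = - \frac{71696097}{76664231}$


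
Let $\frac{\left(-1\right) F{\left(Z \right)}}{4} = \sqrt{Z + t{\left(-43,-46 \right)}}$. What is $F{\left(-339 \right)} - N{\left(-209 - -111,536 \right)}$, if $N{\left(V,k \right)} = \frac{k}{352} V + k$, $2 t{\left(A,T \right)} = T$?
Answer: $- \frac{8509}{22} - 4 i \sqrt{362} \approx -386.77 - 76.105 i$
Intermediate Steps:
$t{\left(A,T \right)} = \frac{T}{2}$
$F{\left(Z \right)} = - 4 \sqrt{-23 + Z}$ ($F{\left(Z \right)} = - 4 \sqrt{Z + \frac{1}{2} \left(-46\right)} = - 4 \sqrt{Z - 23} = - 4 \sqrt{-23 + Z}$)
$N{\left(V,k \right)} = k + \frac{V k}{352}$ ($N{\left(V,k \right)} = k \frac{1}{352} V + k = \frac{k}{352} V + k = \frac{V k}{352} + k = k + \frac{V k}{352}$)
$F{\left(-339 \right)} - N{\left(-209 - -111,536 \right)} = - 4 \sqrt{-23 - 339} - \frac{1}{352} \cdot 536 \left(352 - 98\right) = - 4 \sqrt{-362} - \frac{1}{352} \cdot 536 \left(352 + \left(-209 + 111\right)\right) = - 4 i \sqrt{362} - \frac{1}{352} \cdot 536 \left(352 - 98\right) = - 4 i \sqrt{362} - \frac{1}{352} \cdot 536 \cdot 254 = - 4 i \sqrt{362} - \frac{8509}{22} = - \frac{8509}{22} - 4 i \sqrt{362}$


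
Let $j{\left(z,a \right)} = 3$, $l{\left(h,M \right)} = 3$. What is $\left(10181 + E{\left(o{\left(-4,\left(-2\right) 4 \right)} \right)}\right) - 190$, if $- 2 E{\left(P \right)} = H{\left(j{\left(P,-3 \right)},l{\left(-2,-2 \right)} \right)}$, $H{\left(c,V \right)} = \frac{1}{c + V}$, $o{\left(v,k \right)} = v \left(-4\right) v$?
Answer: $\frac{119891}{12} \approx 9990.9$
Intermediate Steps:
$o{\left(v,k \right)} = - 4 v^{2}$ ($o{\left(v,k \right)} = - 4 v v = - 4 v^{2}$)
$H{\left(c,V \right)} = \frac{1}{V + c}$
$E{\left(P \right)} = - \frac{1}{12}$ ($E{\left(P \right)} = - \frac{1}{2 \left(3 + 3\right)} = - \frac{1}{2 \cdot 6} = \left(- \frac{1}{2}\right) \frac{1}{6} = - \frac{1}{12}$)
$\left(10181 + E{\left(o{\left(-4,\left(-2\right) 4 \right)} \right)}\right) - 190 = \left(10181 - \frac{1}{12}\right) - 190 = \frac{122171}{12} - 190 = \frac{119891}{12}$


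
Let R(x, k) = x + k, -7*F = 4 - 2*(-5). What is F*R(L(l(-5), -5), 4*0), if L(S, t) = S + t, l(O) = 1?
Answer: 8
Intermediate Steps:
F = -2 (F = -(4 - 2*(-5))/7 = -(4 + 10)/7 = -⅐*14 = -2)
R(x, k) = k + x
F*R(L(l(-5), -5), 4*0) = -2*(4*0 + (1 - 5)) = -2*(0 - 4) = -2*(-4) = 8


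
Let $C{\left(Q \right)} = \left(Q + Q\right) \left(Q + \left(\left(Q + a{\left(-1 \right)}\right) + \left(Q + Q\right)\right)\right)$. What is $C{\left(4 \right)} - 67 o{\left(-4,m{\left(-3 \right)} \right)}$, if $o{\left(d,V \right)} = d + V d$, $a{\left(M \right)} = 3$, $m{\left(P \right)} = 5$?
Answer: $1760$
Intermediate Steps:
$C{\left(Q \right)} = 2 Q \left(3 + 4 Q\right)$ ($C{\left(Q \right)} = \left(Q + Q\right) \left(Q + \left(\left(Q + 3\right) + \left(Q + Q\right)\right)\right) = 2 Q \left(Q + \left(\left(3 + Q\right) + 2 Q\right)\right) = 2 Q \left(Q + \left(3 + 3 Q\right)\right) = 2 Q \left(3 + 4 Q\right)$)
$C{\left(4 \right)} - 67 o{\left(-4,m{\left(-3 \right)} \right)} = 2 \cdot 4 \left(3 + 4 \cdot 4\right) - 67 \left(- 4 \left(1 + 5\right)\right) = 2 \cdot 4 \left(3 + 16\right) - 67 \left(\left(-4\right) 6\right) = 2 \cdot 4 \cdot 19 - -1608 = 152 + 1608 = 1760$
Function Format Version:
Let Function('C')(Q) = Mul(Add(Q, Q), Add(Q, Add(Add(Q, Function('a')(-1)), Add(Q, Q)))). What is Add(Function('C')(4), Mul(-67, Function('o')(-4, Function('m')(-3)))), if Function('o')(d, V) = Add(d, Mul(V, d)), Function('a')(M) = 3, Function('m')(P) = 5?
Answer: 1760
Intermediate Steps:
Function('C')(Q) = Mul(2, Q, Add(3, Mul(4, Q))) (Function('C')(Q) = Mul(Add(Q, Q), Add(Q, Add(Add(Q, 3), Add(Q, Q)))) = Mul(Mul(2, Q), Add(Q, Add(Add(3, Q), Mul(2, Q)))) = Mul(Mul(2, Q), Add(Q, Add(3, Mul(3, Q)))) = Mul(Mul(2, Q), Add(3, Mul(4, Q))) = Mul(2, Q, Add(3, Mul(4, Q))))
Add(Function('C')(4), Mul(-67, Function('o')(-4, Function('m')(-3)))) = Add(Mul(2, 4, Add(3, Mul(4, 4))), Mul(-67, Mul(-4, Add(1, 5)))) = Add(Mul(2, 4, Add(3, 16)), Mul(-67, Mul(-4, 6))) = Add(Mul(2, 4, 19), Mul(-67, -24)) = Add(152, 1608) = 1760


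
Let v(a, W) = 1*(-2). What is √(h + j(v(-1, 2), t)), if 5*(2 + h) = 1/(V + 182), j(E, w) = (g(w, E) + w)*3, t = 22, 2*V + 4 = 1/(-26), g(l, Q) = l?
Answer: √5809648910/6685 ≈ 11.402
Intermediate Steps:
v(a, W) = -2
V = -105/52 (V = -2 + (½)/(-26) = -2 + (½)*(-1/26) = -2 - 1/52 = -105/52 ≈ -2.0192)
j(E, w) = 6*w (j(E, w) = (w + w)*3 = (2*w)*3 = 6*w)
h = -93538/46795 (h = -2 + 1/(5*(-105/52 + 182)) = -2 + 1/(5*(9359/52)) = -2 + (⅕)*(52/9359) = -2 + 52/46795 = -93538/46795 ≈ -1.9989)
√(h + j(v(-1, 2), t)) = √(-93538/46795 + 6*22) = √(-93538/46795 + 132) = √(6083402/46795) = √5809648910/6685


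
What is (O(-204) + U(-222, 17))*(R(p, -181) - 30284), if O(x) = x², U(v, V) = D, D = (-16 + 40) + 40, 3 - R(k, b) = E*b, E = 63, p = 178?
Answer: -786835040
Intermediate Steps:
R(k, b) = 3 - 63*b
D = 64 (D = 24 + 40 = 64)
U(v, V) = 64
(O(-204) + U(-222, 17))*(R(p, -181) - 30284) = ((-204)² + 64)*((3 - 63*(-181)) - 30284) = (41616 + 64)*((3 + 11403) - 30284) = 41680*(11406 - 30284) = 41680*(-18878) = -786835040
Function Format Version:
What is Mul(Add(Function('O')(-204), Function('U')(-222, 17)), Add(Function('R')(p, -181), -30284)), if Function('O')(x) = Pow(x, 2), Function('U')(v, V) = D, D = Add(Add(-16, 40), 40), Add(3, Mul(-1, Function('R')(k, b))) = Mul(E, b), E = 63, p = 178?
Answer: -786835040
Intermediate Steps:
Function('R')(k, b) = Add(3, Mul(-63, b)) (Function('R')(k, b) = Add(3, Mul(-1, Mul(63, b))) = Add(3, Mul(-63, b)))
D = 64 (D = Add(24, 40) = 64)
Function('U')(v, V) = 64
Mul(Add(Function('O')(-204), Function('U')(-222, 17)), Add(Function('R')(p, -181), -30284)) = Mul(Add(Pow(-204, 2), 64), Add(Add(3, Mul(-63, -181)), -30284)) = Mul(Add(41616, 64), Add(Add(3, 11403), -30284)) = Mul(41680, Add(11406, -30284)) = Mul(41680, -18878) = -786835040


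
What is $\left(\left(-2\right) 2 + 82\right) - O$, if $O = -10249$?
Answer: $10327$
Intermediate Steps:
$\left(\left(-2\right) 2 + 82\right) - O = \left(\left(-2\right) 2 + 82\right) - -10249 = \left(-4 + 82\right) + 10249 = 78 + 10249 = 10327$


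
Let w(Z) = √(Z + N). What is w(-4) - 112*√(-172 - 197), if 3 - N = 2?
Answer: I*(√3 - 336*√41) ≈ -2149.7*I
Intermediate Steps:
N = 1 (N = 3 - 1*2 = 3 - 2 = 1)
w(Z) = √(1 + Z) (w(Z) = √(Z + 1) = √(1 + Z))
w(-4) - 112*√(-172 - 197) = √(1 - 4) - 112*√(-172 - 197) = √(-3) - 336*I*√41 = I*√3 - 336*I*√41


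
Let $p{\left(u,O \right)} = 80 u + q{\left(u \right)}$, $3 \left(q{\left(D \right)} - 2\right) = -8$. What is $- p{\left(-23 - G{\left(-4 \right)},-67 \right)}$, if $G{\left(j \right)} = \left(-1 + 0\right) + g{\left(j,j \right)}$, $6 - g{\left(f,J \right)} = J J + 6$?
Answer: $\frac{1442}{3} \approx 480.67$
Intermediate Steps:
$g{\left(f,J \right)} = - J^{2}$ ($g{\left(f,J \right)} = 6 - \left(J J + 6\right) = 6 - \left(J^{2} + 6\right) = 6 - \left(6 + J^{2}\right) = - J^{2}$)
$q{\left(D \right)} = - \frac{2}{3}$ ($q{\left(D \right)} = 2 + \frac{1}{3} \left(-8\right) = 2 - \frac{8}{3} = - \frac{2}{3}$)
$G{\left(j \right)} = -1 - j^{2}$ ($G{\left(j \right)} = \left(-1 + 0\right) - j^{2} = -1 - j^{2}$)
$p{\left(u,O \right)} = - \frac{2}{3} + 80 u$ ($p{\left(u,O \right)} = 80 u - \frac{2}{3} = - \frac{2}{3} + 80 u$)
$- p{\left(-23 - G{\left(-4 \right)},-67 \right)} = - (- \frac{2}{3} + 80 \left(-23 - \left(-1 - \left(-4\right)^{2}\right)\right)) = - (- \frac{2}{3} + 80 \left(-23 - \left(-1 - 16\right)\right)) = - (- \frac{2}{3} + 80 \left(-23 - -17\right)) = - (- \frac{2}{3} + 80 \left(-23 + 17\right)) = - (- \frac{2}{3} + 80 \left(-6\right)) = - (- \frac{2}{3} - 480) = \left(-1\right) \left(- \frac{1442}{3}\right) = \frac{1442}{3}$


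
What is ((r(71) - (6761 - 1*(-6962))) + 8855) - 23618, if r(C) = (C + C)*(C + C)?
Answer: -8322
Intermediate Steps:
r(C) = 4*C² (r(C) = (2*C)*(2*C) = 4*C²)
((r(71) - (6761 - 1*(-6962))) + 8855) - 23618 = ((4*71² - (6761 - 1*(-6962))) + 8855) - 23618 = ((4*5041 - (6761 + 6962)) + 8855) - 23618 = ((20164 - 1*13723) + 8855) - 23618 = ((20164 - 13723) + 8855) - 23618 = (6441 + 8855) - 23618 = 15296 - 23618 = -8322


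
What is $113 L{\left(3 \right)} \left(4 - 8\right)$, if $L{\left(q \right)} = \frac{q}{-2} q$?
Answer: $2034$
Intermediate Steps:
$L{\left(q \right)} = - \frac{q^{2}}{2}$ ($L{\left(q \right)} = q \left(- \frac{1}{2}\right) q = - \frac{q}{2} q = - \frac{q^{2}}{2}$)
$113 L{\left(3 \right)} \left(4 - 8\right) = 113 - \frac{3^{2}}{2} \left(4 - 8\right) = 113 \left(- \frac{1}{2}\right) 9 \left(-4\right) = 113 \left(\left(- \frac{9}{2}\right) \left(-4\right)\right) = 113 \cdot 18 = 2034$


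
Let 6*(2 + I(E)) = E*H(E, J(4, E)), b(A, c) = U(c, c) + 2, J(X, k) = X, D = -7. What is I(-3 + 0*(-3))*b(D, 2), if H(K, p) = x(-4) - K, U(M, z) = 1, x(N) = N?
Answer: -9/2 ≈ -4.5000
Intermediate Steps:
H(K, p) = -4 - K
b(A, c) = 3 (b(A, c) = 1 + 2 = 3)
I(E) = -2 + E*(-4 - E)/6 (I(E) = -2 + (E*(-4 - E))/6 = -2 + E*(-4 - E)/6)
I(-3 + 0*(-3))*b(D, 2) = (-2 - (-3 + 0*(-3))*(4 + (-3 + 0*(-3)))/6)*3 = (-2 - (-3 + 0)*(4 + (-3 + 0))/6)*3 = (-2 - ⅙*(-3)*(4 - 3))*3 = (-2 - ⅙*(-3)*1)*3 = (-2 + ½)*3 = -3/2*3 = -9/2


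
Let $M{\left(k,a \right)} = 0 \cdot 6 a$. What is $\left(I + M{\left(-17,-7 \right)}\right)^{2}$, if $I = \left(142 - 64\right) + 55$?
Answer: $17689$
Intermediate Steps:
$I = 133$ ($I = 78 + 55 = 133$)
$M{\left(k,a \right)} = 0$ ($M{\left(k,a \right)} = 0 a = 0$)
$\left(I + M{\left(-17,-7 \right)}\right)^{2} = \left(133 + 0\right)^{2} = 133^{2} = 17689$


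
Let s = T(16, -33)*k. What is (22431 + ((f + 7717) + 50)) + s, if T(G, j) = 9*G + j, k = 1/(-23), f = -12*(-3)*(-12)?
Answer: 684507/23 ≈ 29761.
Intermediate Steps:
f = -432 (f = 36*(-12) = -432)
k = -1/23 ≈ -0.043478
T(G, j) = j + 9*G
s = -111/23 (s = (-33 + 9*16)*(-1/23) = (-33 + 144)*(-1/23) = 111*(-1/23) = -111/23 ≈ -4.8261)
(22431 + ((f + 7717) + 50)) + s = (22431 + ((-432 + 7717) + 50)) - 111/23 = (22431 + (7285 + 50)) - 111/23 = (22431 + 7335) - 111/23 = 29766 - 111/23 = 684507/23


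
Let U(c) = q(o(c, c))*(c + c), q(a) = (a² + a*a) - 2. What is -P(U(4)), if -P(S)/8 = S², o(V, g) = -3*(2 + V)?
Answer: 213665792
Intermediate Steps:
o(V, g) = -6 - 3*V
q(a) = -2 + 2*a² (q(a) = (a² + a²) - 2 = 2*a² - 2 = -2 + 2*a²)
U(c) = 2*c*(-2 + 2*(-6 - 3*c)²) (U(c) = (-2 + 2*(-6 - 3*c)²)*(c + c) = (-2 + 2*(-6 - 3*c)²)*(2*c) = 2*c*(-2 + 2*(-6 - 3*c)²))
P(S) = -8*S²
-P(U(4)) = -(-8)*(4*4*(-1 + 9*(2 + 4)²))² = -(-8)*(4*4*(-1 + 9*6²))² = -(-8)*(4*4*(-1 + 9*36))² = -(-8)*(4*4*(-1 + 324))² = -(-8)*(4*4*323)² = -(-8)*5168² = -(-8)*26708224 = -1*(-213665792) = 213665792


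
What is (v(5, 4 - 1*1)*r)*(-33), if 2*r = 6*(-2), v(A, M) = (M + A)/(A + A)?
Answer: 792/5 ≈ 158.40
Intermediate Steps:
v(A, M) = (A + M)/(2*A) (v(A, M) = (A + M)/((2*A)) = (A + M)*(1/(2*A)) = (A + M)/(2*A))
r = -6 (r = (6*(-2))/2 = (½)*(-12) = -6)
(v(5, 4 - 1*1)*r)*(-33) = (((½)*(5 + (4 - 1*1))/5)*(-6))*(-33) = (((½)*(⅕)*(5 + (4 - 1)))*(-6))*(-33) = (((½)*(⅕)*(5 + 3))*(-6))*(-33) = (((½)*(⅕)*8)*(-6))*(-33) = ((⅘)*(-6))*(-33) = -24/5*(-33) = 792/5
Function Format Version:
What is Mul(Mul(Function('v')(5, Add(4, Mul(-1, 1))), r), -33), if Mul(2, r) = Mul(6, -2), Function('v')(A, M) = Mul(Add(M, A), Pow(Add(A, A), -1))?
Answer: Rational(792, 5) ≈ 158.40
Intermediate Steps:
Function('v')(A, M) = Mul(Rational(1, 2), Pow(A, -1), Add(A, M)) (Function('v')(A, M) = Mul(Add(A, M), Pow(Mul(2, A), -1)) = Mul(Add(A, M), Mul(Rational(1, 2), Pow(A, -1))) = Mul(Rational(1, 2), Pow(A, -1), Add(A, M)))
r = -6 (r = Mul(Rational(1, 2), Mul(6, -2)) = Mul(Rational(1, 2), -12) = -6)
Mul(Mul(Function('v')(5, Add(4, Mul(-1, 1))), r), -33) = Mul(Mul(Mul(Rational(1, 2), Pow(5, -1), Add(5, Add(4, Mul(-1, 1)))), -6), -33) = Mul(Mul(Mul(Rational(1, 2), Rational(1, 5), Add(5, Add(4, -1))), -6), -33) = Mul(Mul(Mul(Rational(1, 2), Rational(1, 5), Add(5, 3)), -6), -33) = Mul(Mul(Mul(Rational(1, 2), Rational(1, 5), 8), -6), -33) = Mul(Mul(Rational(4, 5), -6), -33) = Mul(Rational(-24, 5), -33) = Rational(792, 5)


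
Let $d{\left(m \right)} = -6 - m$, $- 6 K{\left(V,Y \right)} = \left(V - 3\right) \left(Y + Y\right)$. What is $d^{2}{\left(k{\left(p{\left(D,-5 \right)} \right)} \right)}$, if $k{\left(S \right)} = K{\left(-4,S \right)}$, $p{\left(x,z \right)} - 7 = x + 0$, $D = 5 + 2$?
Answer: $\frac{13456}{9} \approx 1495.1$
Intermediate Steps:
$D = 7$
$K{\left(V,Y \right)} = - \frac{Y \left(-3 + V\right)}{3}$ ($K{\left(V,Y \right)} = - \frac{\left(V - 3\right) \left(Y + Y\right)}{6} = - \frac{\left(-3 + V\right) 2 Y}{6} = - \frac{2 Y \left(-3 + V\right)}{6} = - \frac{Y \left(-3 + V\right)}{3}$)
$p{\left(x,z \right)} = 7 + x$ ($p{\left(x,z \right)} = 7 + \left(x + 0\right) = 7 + x$)
$k{\left(S \right)} = \frac{7 S}{3}$ ($k{\left(S \right)} = \frac{S \left(3 - -4\right)}{3} = \frac{S \left(3 + 4\right)}{3} = \frac{1}{3} S 7 = \frac{7 S}{3}$)
$d^{2}{\left(k{\left(p{\left(D,-5 \right)} \right)} \right)} = \left(-6 - \frac{7 \left(7 + 7\right)}{3}\right)^{2} = \left(-6 - \frac{7}{3} \cdot 14\right)^{2} = \left(-6 - \frac{98}{3}\right)^{2} = \left(- \frac{116}{3}\right)^{2} = \frac{13456}{9}$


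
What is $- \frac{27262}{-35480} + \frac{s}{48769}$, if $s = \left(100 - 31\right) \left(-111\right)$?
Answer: $\frac{528899579}{865162060} \approx 0.61133$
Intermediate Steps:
$s = -7659$ ($s = 69 \left(-111\right) = -7659$)
$- \frac{27262}{-35480} + \frac{s}{48769} = - \frac{27262}{-35480} - \frac{7659}{48769} = \left(-27262\right) \left(- \frac{1}{35480}\right) - \frac{7659}{48769} = \frac{13631}{17740} - \frac{7659}{48769} = \frac{528899579}{865162060}$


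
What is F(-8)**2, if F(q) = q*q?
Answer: 4096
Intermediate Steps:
F(q) = q**2
F(-8)**2 = ((-8)**2)**2 = 64**2 = 4096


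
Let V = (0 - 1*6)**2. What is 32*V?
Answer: 1152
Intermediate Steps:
V = 36 (V = (0 - 6)**2 = (-6)**2 = 36)
32*V = 32*36 = 1152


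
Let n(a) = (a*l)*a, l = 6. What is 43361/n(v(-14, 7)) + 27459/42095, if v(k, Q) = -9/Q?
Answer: 89452128529/20458170 ≈ 4372.4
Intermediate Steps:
n(a) = 6*a**2 (n(a) = (a*6)*a = (6*a)*a = 6*a**2)
43361/n(v(-14, 7)) + 27459/42095 = 43361/((6*(-9/7)**2)) + 27459/42095 = 43361/((6*(81/49))) + 27459/42095 = 43361/(486/49) + 27459/42095 = 43361*(49/486) + 27459/42095 = 2124689/486 + 27459/42095 = 89452128529/20458170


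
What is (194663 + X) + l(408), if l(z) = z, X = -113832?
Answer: 81239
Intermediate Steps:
(194663 + X) + l(408) = (194663 - 113832) + 408 = 80831 + 408 = 81239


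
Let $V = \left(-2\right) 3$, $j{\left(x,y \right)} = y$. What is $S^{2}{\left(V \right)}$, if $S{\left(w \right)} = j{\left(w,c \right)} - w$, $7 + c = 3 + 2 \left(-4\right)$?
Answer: $36$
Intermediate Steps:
$c = -12$ ($c = -7 + \left(3 + 2 \left(-4\right)\right) = -7 + \left(3 - 8\right) = -7 - 5 = -12$)
$V = -6$
$S{\left(w \right)} = -12 - w$
$S^{2}{\left(V \right)} = \left(-12 - -6\right)^{2} = \left(-12 + 6\right)^{2} = \left(-6\right)^{2} = 36$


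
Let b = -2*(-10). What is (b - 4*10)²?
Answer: 400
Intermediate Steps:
b = 20
(b - 4*10)² = (20 - 4*10)² = (20 - 40)² = (-20)² = 400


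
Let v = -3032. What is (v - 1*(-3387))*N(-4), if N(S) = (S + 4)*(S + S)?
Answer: 0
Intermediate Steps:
N(S) = 2*S*(4 + S) (N(S) = (4 + S)*(2*S) = 2*S*(4 + S))
(v - 1*(-3387))*N(-4) = (-3032 - 1*(-3387))*(2*(-4)*(4 - 4)) = (-3032 + 3387)*(2*(-4)*0) = 355*0 = 0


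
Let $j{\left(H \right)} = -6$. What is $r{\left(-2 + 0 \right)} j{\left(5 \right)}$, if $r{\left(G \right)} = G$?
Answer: $12$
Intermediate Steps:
$r{\left(-2 + 0 \right)} j{\left(5 \right)} = \left(-2 + 0\right) \left(-6\right) = \left(-2\right) \left(-6\right) = 12$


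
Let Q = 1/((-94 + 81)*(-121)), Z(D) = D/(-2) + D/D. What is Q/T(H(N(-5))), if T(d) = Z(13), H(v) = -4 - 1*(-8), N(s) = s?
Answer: -2/17303 ≈ -0.00011559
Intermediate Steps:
Z(D) = 1 - D/2 (Z(D) = D*(-1/2) + 1 = -D/2 + 1 = 1 - D/2)
H(v) = 4 (H(v) = -4 + 8 = 4)
T(d) = -11/2 (T(d) = 1 - 1/2*13 = 1 - 13/2 = -11/2)
Q = 1/1573 (Q = 1/(-13*(-121)) = 1/1573 ≈ 0.00063573)
Q/T(H(N(-5))) = 1/(1573*(-11/2)) = (1/1573)*(-2/11) = -2/17303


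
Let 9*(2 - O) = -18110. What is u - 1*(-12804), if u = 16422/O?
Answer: 116129355/9064 ≈ 12812.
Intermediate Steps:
O = 18128/9 (O = 2 - ⅑*(-18110) = 2 + 18110/9 = 18128/9 ≈ 2014.2)
u = 73899/9064 (u = 16422/(18128/9) = 16422*(9/18128) = 73899/9064 ≈ 8.1530)
u - 1*(-12804) = 73899/9064 - 1*(-12804) = 73899/9064 + 12804 = 116129355/9064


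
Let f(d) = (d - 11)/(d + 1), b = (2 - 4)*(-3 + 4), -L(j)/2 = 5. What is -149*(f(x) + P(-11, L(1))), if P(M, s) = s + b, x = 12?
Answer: 23095/13 ≈ 1776.5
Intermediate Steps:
L(j) = -10 (L(j) = -2*5 = -10)
b = -2 (b = -2*1 = -2)
f(d) = (-11 + d)/(1 + d)
P(M, s) = -2 + s (P(M, s) = s - 2 = -2 + s)
-149*(f(x) + P(-11, L(1))) = -149*((-11 + 12)/(1 + 12) + (-2 - 10)) = -149*(1/13 - 12) = -149*(-155/13) = 23095/13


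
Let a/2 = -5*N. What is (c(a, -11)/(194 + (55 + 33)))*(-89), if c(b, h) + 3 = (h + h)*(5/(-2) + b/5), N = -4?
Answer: 5518/141 ≈ 39.135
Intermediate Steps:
a = 40 (a = 2*(-5*(-4)) = 2*20 = 40)
c(b, h) = -3 + 2*h*(-5/2 + b/5) (c(b, h) = -3 + (h + h)*(5/(-2) + b/5) = -3 + (2*h)*(5*(-½) + b*(⅕)) = -3 + (2*h)*(-5/2 + b/5) = -3 + 2*h*(-5/2 + b/5))
(c(a, -11)/(194 + (55 + 33)))*(-89) = ((-3 - 5*(-11) + (⅖)*40*(-11))/(194 + (55 + 33)))*(-89) = ((-3 + 55 - 176)/(194 + 88))*(-89) = -124/282*(-89) = -124*1/282*(-89) = -62/141*(-89) = 5518/141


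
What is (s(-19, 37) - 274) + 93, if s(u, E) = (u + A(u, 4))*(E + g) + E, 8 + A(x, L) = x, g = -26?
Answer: -650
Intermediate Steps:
A(x, L) = -8 + x
s(u, E) = E + (-26 + E)*(-8 + 2*u) (s(u, E) = (u + (-8 + u))*(E - 26) + E = (-8 + 2*u)*(-26 + E) + E = (-26 + E)*(-8 + 2*u) + E = E + (-26 + E)*(-8 + 2*u))
(s(-19, 37) - 274) + 93 = ((208 - 52*(-19) - 7*37 + 2*37*(-19)) - 274) + 93 = ((208 + 988 - 259 - 1406) - 274) + 93 = (-469 - 274) + 93 = -743 + 93 = -650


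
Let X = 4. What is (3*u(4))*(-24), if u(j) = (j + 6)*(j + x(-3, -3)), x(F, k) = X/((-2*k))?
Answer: -3360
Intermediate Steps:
x(F, k) = -2/k (x(F, k) = 4/((-2*k)) = 4*(-1/(2*k)) = -2/k)
u(j) = (6 + j)*(⅔ + j) (u(j) = (j + 6)*(j - 2/(-3)) = (6 + j)*(j - 2*(-⅓)) = (6 + j)*(j + ⅔) = (6 + j)*(⅔ + j))
(3*u(4))*(-24) = (3*(4 + 4² + (20/3)*4))*(-24) = (3*(4 + 16 + 80/3))*(-24) = (3*(140/3))*(-24) = 140*(-24) = -3360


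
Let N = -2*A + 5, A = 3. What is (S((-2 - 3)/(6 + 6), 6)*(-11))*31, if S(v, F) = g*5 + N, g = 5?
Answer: -8184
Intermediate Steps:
N = -1 (N = -2*3 + 5 = -6 + 5 = -1)
S(v, F) = 24 (S(v, F) = 5*5 - 1 = 25 - 1 = 24)
(S((-2 - 3)/(6 + 6), 6)*(-11))*31 = (24*(-11))*31 = -264*31 = -8184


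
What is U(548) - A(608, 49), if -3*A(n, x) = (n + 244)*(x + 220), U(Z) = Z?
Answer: 76944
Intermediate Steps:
A(n, x) = -(220 + x)*(244 + n)/3 (A(n, x) = -(n + 244)*(x + 220)/3 = -(244 + n)*(220 + x)/3 = -(220 + x)*(244 + n)/3)
U(548) - A(608, 49) = 548 - (-53680/3 - 244/3*49 - 220/3*608 - 1/3*608*49) = 548 - (-53680/3 - 11956/3 - 133760/3 - 29792/3) = 548 - 1*(-76396) = 548 + 76396 = 76944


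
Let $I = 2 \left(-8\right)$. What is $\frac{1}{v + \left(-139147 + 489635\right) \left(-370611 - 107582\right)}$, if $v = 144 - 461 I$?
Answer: $- \frac{1}{167600900664} \approx -5.9666 \cdot 10^{-12}$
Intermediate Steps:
$I = -16$
$v = 7520$ ($v = 144 - -7376 = 144 + 7376 = 7520$)
$\frac{1}{v + \left(-139147 + 489635\right) \left(-370611 - 107582\right)} = \frac{1}{7520 + \left(-139147 + 489635\right) \left(-370611 - 107582\right)} = \frac{1}{7520 + 350488 \left(-478193\right)} = \frac{1}{7520 - 167600908184} = \frac{1}{-167600900664} = - \frac{1}{167600900664}$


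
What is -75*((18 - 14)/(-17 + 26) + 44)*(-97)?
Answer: 970000/3 ≈ 3.2333e+5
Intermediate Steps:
-75*((18 - 14)/(-17 + 26) + 44)*(-97) = -75*(4/9 + 44)*(-97) = -75*400/9*(-97) = -10000/3*(-97) = 970000/3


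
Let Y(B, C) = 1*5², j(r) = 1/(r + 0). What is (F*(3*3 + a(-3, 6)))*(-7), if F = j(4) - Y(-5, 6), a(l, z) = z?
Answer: 10395/4 ≈ 2598.8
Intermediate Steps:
j(r) = 1/r
Y(B, C) = 25 (Y(B, C) = 1*25 = 25)
F = -99/4 (F = 1/4 - 1*25 = ¼ - 25 = -99/4 ≈ -24.750)
(F*(3*3 + a(-3, 6)))*(-7) = -99*(3*3 + 6)/4*(-7) = -99*(9 + 6)/4*(-7) = -99/4*15*(-7) = -1485/4*(-7) = 10395/4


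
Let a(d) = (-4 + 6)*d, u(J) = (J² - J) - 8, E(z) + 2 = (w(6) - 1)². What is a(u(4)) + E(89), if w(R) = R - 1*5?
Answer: 6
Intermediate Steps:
w(R) = -5 + R (w(R) = R - 5 = -5 + R)
E(z) = -2 (E(z) = -2 + ((-5 + 6) - 1)² = -2 + (1 - 1)² = -2 + 0² = -2 + 0 = -2)
u(J) = -8 + J² - J
a(d) = 2*d
a(u(4)) + E(89) = 2*(-8 + 4² - 1*4) - 2 = 2*(-8 + 16 - 4) - 2 = 2*4 - 2 = 8 - 2 = 6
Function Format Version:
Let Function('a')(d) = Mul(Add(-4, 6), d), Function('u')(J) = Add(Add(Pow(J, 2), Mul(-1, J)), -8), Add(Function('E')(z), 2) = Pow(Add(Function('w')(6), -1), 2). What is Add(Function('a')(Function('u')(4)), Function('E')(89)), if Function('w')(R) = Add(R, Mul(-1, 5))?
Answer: 6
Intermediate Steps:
Function('w')(R) = Add(-5, R) (Function('w')(R) = Add(R, -5) = Add(-5, R))
Function('E')(z) = -2 (Function('E')(z) = Add(-2, Pow(Add(Add(-5, 6), -1), 2)) = Add(-2, Pow(Add(1, -1), 2)) = Add(-2, Pow(0, 2)) = Add(-2, 0) = -2)
Function('u')(J) = Add(-8, Pow(J, 2), Mul(-1, J))
Function('a')(d) = Mul(2, d)
Add(Function('a')(Function('u')(4)), Function('E')(89)) = Add(Mul(2, Add(-8, Pow(4, 2), Mul(-1, 4))), -2) = Add(Mul(2, Add(-8, 16, -4)), -2) = Add(Mul(2, 4), -2) = Add(8, -2) = 6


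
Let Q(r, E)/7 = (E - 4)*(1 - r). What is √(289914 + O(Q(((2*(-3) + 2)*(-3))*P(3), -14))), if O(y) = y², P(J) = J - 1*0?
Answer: √19738014 ≈ 4442.8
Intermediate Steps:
P(J) = J (P(J) = J + 0 = J)
Q(r, E) = 7*(1 - r)*(-4 + E) (Q(r, E) = 7*((E - 4)*(1 - r)) = 7*((-4 + E)*(1 - r)) = 7*((1 - r)*(-4 + E)) = 7*(1 - r)*(-4 + E))
√(289914 + O(Q(((2*(-3) + 2)*(-3))*P(3), -14))) = √(289914 + (-28 + 7*(-14) + 28*(((2*(-3) + 2)*(-3))*3) - 7*(-14)*((2*(-3) + 2)*(-3))*3)²) = √(289914 + (-28 - 98 + 28*(((-6 + 2)*(-3))*3) - 7*(-14)*((-6 + 2)*(-3))*3)²) = √(289914 + (-28 - 98 + 28*(-4*(-3)*3) - 7*(-14)*-4*(-3)*3)²) = √(289914 + (-28 - 98 + 28*(12*3) - 7*(-14)*12*3)²) = √(289914 + (-28 - 98 + 28*36 - 7*(-14)*36)²) = √(289914 + (-28 - 98 + 1008 + 3528)²) = √(289914 + 4410²) = √(289914 + 19448100) = √19738014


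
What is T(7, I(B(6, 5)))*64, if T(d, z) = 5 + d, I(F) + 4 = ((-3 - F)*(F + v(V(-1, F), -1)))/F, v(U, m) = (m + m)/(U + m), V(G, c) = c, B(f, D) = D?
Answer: 768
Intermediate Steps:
v(U, m) = 2*m/(U + m) (v(U, m) = (2*m)/(U + m) = 2*m/(U + m))
I(F) = -4 + (-3 - F)*(F - 2/(-1 + F))/F (I(F) = -4 + ((-3 - F)*(F + 2*(-1)/(F - 1)))/F = -4 + ((-3 - F)*(F + 2*(-1)/(-1 + F)))/F = -4 + ((-3 - F)*(F - 2/(-1 + F)))/F = -4 + (-3 - F)*(F - 2/(-1 + F))/F)
T(7, I(B(6, 5)))*64 = (5 + 7)*64 = 12*64 = 768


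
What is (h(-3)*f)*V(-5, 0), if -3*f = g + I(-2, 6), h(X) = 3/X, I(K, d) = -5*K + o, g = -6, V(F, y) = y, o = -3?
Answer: 0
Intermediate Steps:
I(K, d) = -3 - 5*K (I(K, d) = -5*K - 3 = -3 - 5*K)
f = -1/3 (f = -(-6 + (-3 - 5*(-2)))/3 = -(-6 + (-3 + 10))/3 = -(-6 + 7)/3 = -1/3*1 = -1/3 ≈ -0.33333)
(h(-3)*f)*V(-5, 0) = ((3/(-3))*(-1/3))*0 = ((3*(-1/3))*(-1/3))*0 = -1*(-1/3)*0 = (1/3)*0 = 0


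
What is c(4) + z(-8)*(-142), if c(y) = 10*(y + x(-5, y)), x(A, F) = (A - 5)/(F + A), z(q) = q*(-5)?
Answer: -5540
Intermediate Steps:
z(q) = -5*q
x(A, F) = (-5 + A)/(A + F)
c(y) = -100/(-5 + y) + 10*y (c(y) = 10*(y + (-5 - 5)/(-5 + y)) = 10*(y - 10/(-5 + y)) = -100/(-5 + y) + 10*y)
c(4) + z(-8)*(-142) = 10*(-10 + 4*(-5 + 4))/(-5 + 4) - 5*(-8)*(-142) = 10*(-10 + 4*(-1))/(-1) + 40*(-142) = 10*(-1)*(-10 - 4) - 5680 = 10*(-1)*(-14) - 5680 = 140 - 5680 = -5540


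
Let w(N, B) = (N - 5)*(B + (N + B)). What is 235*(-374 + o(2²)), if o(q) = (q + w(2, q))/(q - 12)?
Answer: -348505/4 ≈ -87126.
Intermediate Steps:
w(N, B) = (-5 + N)*(N + 2*B) (w(N, B) = (-5 + N)*(B + (B + N)) = (-5 + N)*(N + 2*B))
o(q) = (-6 - 5*q)/(-12 + q) (o(q) = (q + (2² - 10*q - 5*2 + 2*q*2))/(q - 12) = (q + (4 - 10*q - 10 + 4*q))/(-12 + q) = (q + (-6 - 6*q))/(-12 + q) = (-6 - 5*q)/(-12 + q))
235*(-374 + o(2²)) = 235*(-374 + (-6 - 5*2²)/(-12 + 2²)) = 235*(-374 + (-6 - 5*4)/(-12 + 4)) = 235*(-374 + (-6 - 20)/(-8)) = 235*(-374 - ⅛*(-26)) = 235*(-374 + 13/4) = 235*(-1483/4) = -348505/4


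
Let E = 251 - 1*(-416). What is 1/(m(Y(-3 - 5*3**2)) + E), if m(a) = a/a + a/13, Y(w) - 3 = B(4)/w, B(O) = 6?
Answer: 104/69495 ≈ 0.0014965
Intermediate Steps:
Y(w) = 3 + 6/w
m(a) = 1 + a/13 (m(a) = 1 + a*(1/13) = 1 + a/13)
E = 667 (E = 251 + 416 = 667)
1/(m(Y(-3 - 5*3**2)) + E) = 1/((1 + (3 + 6/(-3 - 5*3**2))/13) + 667) = 1/((1 + (3 + 6/(-3 - 5*9))/13) + 667) = 1/((1 + (3 + 6/(-3 - 45))/13) + 667) = 1/((1 + (3 + 6/(-48))/13) + 667) = 1/((1 + (3 + 6*(-1/48))/13) + 667) = 1/((1 + (3 - 1/8)/13) + 667) = 1/((1 + (1/13)*(23/8)) + 667) = 1/((1 + 23/104) + 667) = 1/(127/104 + 667) = 1/(69495/104) = 104/69495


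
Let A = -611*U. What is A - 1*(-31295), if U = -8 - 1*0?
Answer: 36183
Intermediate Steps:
U = -8 (U = -8 + 0 = -8)
A = 4888 (A = -611*(-8) = 4888)
A - 1*(-31295) = 4888 - 1*(-31295) = 4888 + 31295 = 36183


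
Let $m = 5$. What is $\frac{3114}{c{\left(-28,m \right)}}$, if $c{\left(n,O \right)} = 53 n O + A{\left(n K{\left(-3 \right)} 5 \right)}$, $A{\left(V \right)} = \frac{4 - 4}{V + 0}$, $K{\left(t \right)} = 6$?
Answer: $- \frac{1557}{3710} \approx -0.41968$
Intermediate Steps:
$A{\left(V \right)} = 0$ ($A{\left(V \right)} = \frac{0}{V} = 0$)
$c{\left(n,O \right)} = 53 O n$ ($c{\left(n,O \right)} = 53 n O + 0 = 53 O n + 0 = 53 O n$)
$\frac{3114}{c{\left(-28,m \right)}} = \frac{3114}{53 \cdot 5 \left(-28\right)} = \frac{3114}{-7420} = 3114 \left(- \frac{1}{7420}\right) = - \frac{1557}{3710}$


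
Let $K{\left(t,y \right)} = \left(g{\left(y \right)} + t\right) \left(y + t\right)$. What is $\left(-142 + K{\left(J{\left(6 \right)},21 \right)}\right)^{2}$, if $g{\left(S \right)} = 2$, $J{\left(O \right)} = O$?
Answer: $5476$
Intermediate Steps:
$K{\left(t,y \right)} = \left(2 + t\right) \left(t + y\right)$ ($K{\left(t,y \right)} = \left(2 + t\right) \left(y + t\right) = \left(2 + t\right) \left(t + y\right)$)
$\left(-142 + K{\left(J{\left(6 \right)},21 \right)}\right)^{2} = \left(-142 + \left(6^{2} + 2 \cdot 6 + 2 \cdot 21 + 6 \cdot 21\right)\right)^{2} = \left(-142 + \left(36 + 12 + 42 + 126\right)\right)^{2} = \left(-142 + 216\right)^{2} = 74^{2} = 5476$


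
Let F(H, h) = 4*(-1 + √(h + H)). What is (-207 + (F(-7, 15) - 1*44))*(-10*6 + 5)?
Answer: 14025 - 440*√2 ≈ 13403.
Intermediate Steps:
F(H, h) = -4 + 4*√(H + h) (F(H, h) = 4*(-1 + √(H + h)) = -4 + 4*√(H + h))
(-207 + (F(-7, 15) - 1*44))*(-10*6 + 5) = (-207 + ((-4 + 4*√(-7 + 15)) - 1*44))*(-10*6 + 5) = (-207 + ((-4 + 4*√8) - 44))*(-60 + 5) = (-207 + ((-4 + 4*(2*√2)) - 44))*(-55) = (-207 + ((-4 + 8*√2) - 44))*(-55) = (-207 + (-48 + 8*√2))*(-55) = (-255 + 8*√2)*(-55) = 14025 - 440*√2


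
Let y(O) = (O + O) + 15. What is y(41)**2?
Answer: 9409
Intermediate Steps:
y(O) = 15 + 2*O (y(O) = 2*O + 15 = 15 + 2*O)
y(41)**2 = (15 + 2*41)**2 = (15 + 82)**2 = 97**2 = 9409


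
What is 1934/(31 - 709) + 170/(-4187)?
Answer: -4106459/1419393 ≈ -2.8931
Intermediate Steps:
1934/(31 - 709) + 170/(-4187) = 1934/(-678) + 170*(-1/4187) = 1934*(-1/678) - 170/4187 = -967/339 - 170/4187 = -4106459/1419393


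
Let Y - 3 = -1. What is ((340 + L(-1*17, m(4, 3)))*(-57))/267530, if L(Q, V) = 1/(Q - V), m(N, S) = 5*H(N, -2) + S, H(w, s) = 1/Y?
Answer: -145331/2006475 ≈ -0.072431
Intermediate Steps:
Y = 2 (Y = 3 - 1 = 2)
H(w, s) = 1/2
m(N, S) = 5/2 + S (m(N, S) = 5*(1/2) + S = 5/2 + S)
((340 + L(-1*17, m(4, 3)))*(-57))/267530 = ((340 + 1/(-1*17 - (5/2 + 3)))*(-57))/267530 = ((340 + 1/(-17 - 1*11/2))*(-57))*(1/267530) = ((340 + 1/(-17 - 11/2))*(-57))*(1/267530) = ((340 + 1/(-45/2))*(-57))*(1/267530) = ((340 - 2/45)*(-57))*(1/267530) = ((15298/45)*(-57))*(1/267530) = -290662/15*1/267530 = -145331/2006475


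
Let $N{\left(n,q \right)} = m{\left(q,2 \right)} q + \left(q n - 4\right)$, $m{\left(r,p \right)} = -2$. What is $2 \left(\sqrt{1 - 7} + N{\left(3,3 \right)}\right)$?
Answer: $-2 + 2 i \sqrt{6} \approx -2.0 + 4.899 i$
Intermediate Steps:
$N{\left(n,q \right)} = -4 - 2 q + n q$ ($N{\left(n,q \right)} = - 2 q + \left(q n - 4\right) = - 2 q + \left(n q - 4\right) = - 2 q + \left(-4 + n q\right) = -4 - 2 q + n q$)
$2 \left(\sqrt{1 - 7} + N{\left(3,3 \right)}\right) = 2 \left(\sqrt{1 - 7} - 1\right) = 2 \left(\sqrt{-6} - 1\right) = 2 \left(i \sqrt{6} - 1\right) = 2 \left(-1 + i \sqrt{6}\right) = -2 + 2 i \sqrt{6}$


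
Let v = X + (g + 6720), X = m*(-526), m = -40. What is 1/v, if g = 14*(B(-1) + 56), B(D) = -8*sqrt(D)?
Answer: 223/6365410 + 7*I/50923280 ≈ 3.5033e-5 + 1.3746e-7*I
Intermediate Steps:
X = 21040 (X = -40*(-526) = 21040)
g = 784 - 112*I (g = 14*(-8*I + 56) = 14*(56 - 8*I) = 784 - 112*I ≈ 784.0 - 112.0*I)
v = 28544 - 112*I (v = 21040 + ((784 - 112*I) + 6720) = 21040 + (7504 - 112*I) = 28544 - 112*I ≈ 28544.0 - 112.0*I)
1/v = 1/(28544 - 112*I) = (28544 + 112*I)/814772480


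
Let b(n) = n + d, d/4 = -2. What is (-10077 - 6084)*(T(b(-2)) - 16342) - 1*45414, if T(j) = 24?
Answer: 263669784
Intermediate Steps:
d = -8 (d = 4*(-2) = -8)
b(n) = -8 + n (b(n) = n - 8 = -8 + n)
(-10077 - 6084)*(T(b(-2)) - 16342) - 1*45414 = (-10077 - 6084)*(24 - 16342) - 1*45414 = -16161*(-16318) - 45414 = 263715198 - 45414 = 263669784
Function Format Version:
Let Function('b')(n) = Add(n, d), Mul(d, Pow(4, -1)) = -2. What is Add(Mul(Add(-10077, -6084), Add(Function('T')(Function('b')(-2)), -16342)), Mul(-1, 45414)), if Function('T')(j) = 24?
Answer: 263669784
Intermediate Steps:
d = -8 (d = Mul(4, -2) = -8)
Function('b')(n) = Add(-8, n) (Function('b')(n) = Add(n, -8) = Add(-8, n))
Add(Mul(Add(-10077, -6084), Add(Function('T')(Function('b')(-2)), -16342)), Mul(-1, 45414)) = Add(Mul(Add(-10077, -6084), Add(24, -16342)), Mul(-1, 45414)) = Add(Mul(-16161, -16318), -45414) = Add(263715198, -45414) = 263669784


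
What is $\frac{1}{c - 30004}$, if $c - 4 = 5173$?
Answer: $- \frac{1}{24827} \approx -4.0279 \cdot 10^{-5}$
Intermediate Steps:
$c = 5177$ ($c = 4 + 5173 = 5177$)
$\frac{1}{c - 30004} = \frac{1}{5177 - 30004} = \frac{1}{-24827} = - \frac{1}{24827}$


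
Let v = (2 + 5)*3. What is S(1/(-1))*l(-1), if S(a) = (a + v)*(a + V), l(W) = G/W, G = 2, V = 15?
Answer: -560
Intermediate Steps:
v = 21 (v = 7*3 = 21)
l(W) = 2/W
S(a) = (15 + a)*(21 + a) (S(a) = (a + 21)*(a + 15) = (21 + a)*(15 + a) = (15 + a)*(21 + a))
S(1/(-1))*l(-1) = (315 + (1/(-1))**2 + 36/(-1))*(2/(-1)) = (315 + (-1)**2 + 36*(-1))*(2*(-1)) = (315 + 1 - 36)*(-2) = 280*(-2) = -560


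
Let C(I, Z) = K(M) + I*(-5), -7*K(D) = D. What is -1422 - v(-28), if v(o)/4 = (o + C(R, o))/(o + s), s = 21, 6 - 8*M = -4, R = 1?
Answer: -70607/49 ≈ -1441.0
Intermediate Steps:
M = 5/4 (M = ¾ - ⅛*(-4) = ¾ + ½ = 5/4 ≈ 1.2500)
K(D) = -D/7
C(I, Z) = -5/28 - 5*I (C(I, Z) = -⅐*5/4 + I*(-5) = -5/28 - 5*I)
v(o) = 4*(-145/28 + o)/(21 + o) (v(o) = 4*((o + (-5/28 - 5*1))/(o + 21)) = 4*((o + (-5/28 - 5))/(21 + o)) = 4*((o - 145/28)/(21 + o)) = 4*((-145/28 + o)/(21 + o)) = 4*(-145/28 + o)/(21 + o))
-1422 - v(-28) = -1422 - (-145 + 28*(-28))/(7*(21 - 28)) = -1422 - (-145 - 784)/(7*(-7)) = -1422 - (-1)*(-929)/(7*7) = -1422 - 1*929/49 = -1422 - 929/49 = -70607/49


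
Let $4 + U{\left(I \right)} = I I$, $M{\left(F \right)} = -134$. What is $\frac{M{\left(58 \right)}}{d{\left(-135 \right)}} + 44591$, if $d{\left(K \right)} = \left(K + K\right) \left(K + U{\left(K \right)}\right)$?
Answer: $\frac{108873831577}{2441610} \approx 44591.0$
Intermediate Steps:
$U{\left(I \right)} = -4 + I^{2}$ ($U{\left(I \right)} = -4 + I I = -4 + I^{2}$)
$d{\left(K \right)} = 2 K \left(-4 + K + K^{2}\right)$ ($d{\left(K \right)} = \left(K + K\right) \left(K + \left(-4 + K^{2}\right)\right) = 2 K \left(-4 + K + K^{2}\right)$)
$\frac{M{\left(58 \right)}}{d{\left(-135 \right)}} + 44591 = - \frac{134}{2 \left(-135\right) \left(-4 - 135 + \left(-135\right)^{2}\right)} + 44591 = - \frac{134}{2 \left(-135\right) \left(-4 - 135 + 18225\right)} + 44591 = - \frac{134}{2 \left(-135\right) 18086} + 44591 = - \frac{134}{-4883220} + 44591 = \left(-134\right) \left(- \frac{1}{4883220}\right) + 44591 = \frac{67}{2441610} + 44591 = \frac{108873831577}{2441610}$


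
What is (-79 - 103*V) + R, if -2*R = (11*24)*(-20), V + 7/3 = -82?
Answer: 33742/3 ≈ 11247.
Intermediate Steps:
V = -253/3 (V = -7/3 - 82 = -253/3 ≈ -84.333)
R = 2640 (R = -11*24*(-20)/2 = -132*(-20) = -½*(-5280) = 2640)
(-79 - 103*V) + R = (-79 - 103*(-253/3)) + 2640 = (-79 + 26059/3) + 2640 = 25822/3 + 2640 = 33742/3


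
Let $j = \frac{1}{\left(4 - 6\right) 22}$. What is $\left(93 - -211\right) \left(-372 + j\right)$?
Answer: $- \frac{1244044}{11} \approx -1.1309 \cdot 10^{5}$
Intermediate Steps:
$j = - \frac{1}{44}$ ($j = \frac{1}{\left(4 - 6\right) 22} = \frac{1}{\left(-2\right) 22} = \frac{1}{-44} = - \frac{1}{44} \approx -0.022727$)
$\left(93 - -211\right) \left(-372 + j\right) = \left(93 - -211\right) \left(-372 - \frac{1}{44}\right) = \left(93 + 211\right) \left(- \frac{16369}{44}\right) = 304 \left(- \frac{16369}{44}\right) = - \frac{1244044}{11}$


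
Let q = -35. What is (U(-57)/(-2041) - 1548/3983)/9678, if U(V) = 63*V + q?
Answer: 5641445/39337697217 ≈ 0.00014341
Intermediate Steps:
U(V) = -35 + 63*V (U(V) = 63*V - 35 = -35 + 63*V)
(U(-57)/(-2041) - 1548/3983)/9678 = ((-35 + 63*(-57))/(-2041) - 1548/3983)/9678 = ((-35 - 3591)*(-1/2041) - 1548*1/3983)*(1/9678) = (-3626*(-1/2041) - 1548/3983)*(1/9678) = (3626/2041 - 1548/3983)*(1/9678) = (11282890/8129303)*(1/9678) = 5641445/39337697217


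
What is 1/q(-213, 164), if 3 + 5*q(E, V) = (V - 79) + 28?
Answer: 1/22 ≈ 0.045455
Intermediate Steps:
q(E, V) = -54/5 + V/5 (q(E, V) = -⅗ + ((V - 79) + 28)/5 = -⅗ + ((-79 + V) + 28)/5 = -⅗ + (-51 + V)/5 = -⅗ + (-51/5 + V/5) = -54/5 + V/5)
1/q(-213, 164) = 1/(-54/5 + (⅕)*164) = 1/(-54/5 + 164/5) = 1/22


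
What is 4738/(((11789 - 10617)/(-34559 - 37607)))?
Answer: -85480627/293 ≈ -2.9174e+5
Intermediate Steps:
4738/(((11789 - 10617)/(-34559 - 37607))) = 4738/((1172/(-72166))) = 4738/((1172*(-1/72166))) = 4738/(-586/36083) = 4738*(-36083/586) = -85480627/293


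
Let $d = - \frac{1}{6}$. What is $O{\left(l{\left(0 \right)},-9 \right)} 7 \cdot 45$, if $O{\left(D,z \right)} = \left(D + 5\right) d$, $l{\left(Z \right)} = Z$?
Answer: $- \frac{525}{2} \approx -262.5$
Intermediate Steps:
$d = - \frac{1}{6}$ ($d = \left(-1\right) \frac{1}{6} = - \frac{1}{6} \approx -0.16667$)
$O{\left(D,z \right)} = - \frac{5}{6} - \frac{D}{6}$ ($O{\left(D,z \right)} = \left(D + 5\right) \left(- \frac{1}{6}\right) = \left(5 + D\right) \left(- \frac{1}{6}\right) = - \frac{5}{6} - \frac{D}{6}$)
$O{\left(l{\left(0 \right)},-9 \right)} 7 \cdot 45 = \left(- \frac{5}{6} - 0\right) 7 \cdot 45 = \left(- \frac{5}{6} + 0\right) 315 = \left(- \frac{5}{6}\right) 315 = - \frac{525}{2}$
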